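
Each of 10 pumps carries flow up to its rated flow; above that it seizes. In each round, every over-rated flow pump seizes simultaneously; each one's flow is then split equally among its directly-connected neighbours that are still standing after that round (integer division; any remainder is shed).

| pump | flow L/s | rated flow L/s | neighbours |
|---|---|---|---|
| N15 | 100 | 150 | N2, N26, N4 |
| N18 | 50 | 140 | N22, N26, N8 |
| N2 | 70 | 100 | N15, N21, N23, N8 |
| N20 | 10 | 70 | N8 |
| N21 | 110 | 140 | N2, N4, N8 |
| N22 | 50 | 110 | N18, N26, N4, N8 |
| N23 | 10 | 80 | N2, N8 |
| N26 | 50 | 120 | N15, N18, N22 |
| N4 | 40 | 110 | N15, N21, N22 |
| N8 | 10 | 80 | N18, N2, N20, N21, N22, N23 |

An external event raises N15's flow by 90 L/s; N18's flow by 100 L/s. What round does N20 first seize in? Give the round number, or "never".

Round 1 — N15 at 190 > 150; N18 at 150 > 140. N15, N18 seize.
  N15 sheds 190 L/s to N2, N26, N4: 63 each (1 lost).
    N2: 70+63 = 133 > 100
    N26: 50+63 = 113 ≤ 120
    N4: 40+63 = 103 ≤ 110
  N18 sheds 150 L/s to N22, N26, N8: 50 each.
    N22: 50+50 = 100 ≤ 110
    N26: 113+50 = 163 > 120
    N8: 10+50 = 60 ≤ 80
Round 2 — N2, N26 seize.
  N2 sheds 133 L/s to N21, N23, N8: 44 each (1 lost).
    N21: 110+44 = 154 > 140
    N23: 10+44 = 54 ≤ 80
    N8: 60+44 = 104 > 80
  N26 sheds 163 L/s to N22: 163 each.
    N22: 100+163 = 263 > 110
Round 3 — N21, N22, N8 seize.
  N21 sheds 154 L/s to N4: 154 each.
    N4: 103+154 = 257 > 110
  N22 sheds 263 L/s to N4: 263 each.
    N4: 257+263 = 520 > 110
  N8 sheds 104 L/s to N20, N23: 52 each.
    N20: 10+52 = 62 ≤ 70
    N23: 54+52 = 106 > 80
Round 4 — N23, N4 seize.
  N23 sheds 106 L/s: no online neighbours, lost.
  N4 sheds 520 L/s: no online neighbours, lost.
No further seizures.

never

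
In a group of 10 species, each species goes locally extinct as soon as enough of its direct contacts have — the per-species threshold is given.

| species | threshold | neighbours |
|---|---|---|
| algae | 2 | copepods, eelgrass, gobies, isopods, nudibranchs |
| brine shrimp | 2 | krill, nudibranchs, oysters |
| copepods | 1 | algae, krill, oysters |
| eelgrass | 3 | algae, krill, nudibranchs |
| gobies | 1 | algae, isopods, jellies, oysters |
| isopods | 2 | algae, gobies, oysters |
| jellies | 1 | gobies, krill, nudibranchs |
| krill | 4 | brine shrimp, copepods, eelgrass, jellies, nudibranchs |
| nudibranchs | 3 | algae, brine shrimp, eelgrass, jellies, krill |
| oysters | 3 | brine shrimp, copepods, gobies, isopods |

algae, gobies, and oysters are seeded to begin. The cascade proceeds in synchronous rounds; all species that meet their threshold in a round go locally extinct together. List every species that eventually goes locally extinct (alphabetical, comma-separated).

Round 1 — algae, gobies, oysters go locally extinct (initial).
Round 2 — checking thresholds:
  brine shrimp: 1 of 3 neighbours < 2, not yet.
  copepods: 2 of 3 neighbours ≥ 1, goes locally extinct.
  eelgrass: 1 of 3 neighbours < 3, not yet.
  isopods: 3 of 3 neighbours ≥ 2, goes locally extinct.
  jellies: 1 of 3 neighbours ≥ 1, goes locally extinct.
  nudibranchs: 1 of 5 neighbours < 3, not yet.
Round 3 — no new extinctions; cascade stops.

algae, copepods, gobies, isopods, jellies, oysters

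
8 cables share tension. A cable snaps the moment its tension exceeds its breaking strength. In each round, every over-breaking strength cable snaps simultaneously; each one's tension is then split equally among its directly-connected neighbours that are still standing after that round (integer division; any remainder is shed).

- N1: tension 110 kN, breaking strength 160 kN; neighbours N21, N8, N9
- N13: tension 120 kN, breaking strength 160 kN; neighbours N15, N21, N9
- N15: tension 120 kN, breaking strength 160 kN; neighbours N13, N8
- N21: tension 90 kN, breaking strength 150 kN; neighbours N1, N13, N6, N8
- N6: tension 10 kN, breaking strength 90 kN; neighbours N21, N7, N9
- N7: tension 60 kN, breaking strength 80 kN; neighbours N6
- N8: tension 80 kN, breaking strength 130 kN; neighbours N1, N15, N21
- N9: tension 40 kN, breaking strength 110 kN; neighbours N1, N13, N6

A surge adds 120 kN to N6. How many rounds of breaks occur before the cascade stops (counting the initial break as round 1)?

2

Round 1 — N6 at 130 > 90. N6 snaps.
  N6 sheds 130 kN to N21, N7, N9: 43 each (1 lost).
    N21: 90+43 = 133 ≤ 150
    N7: 60+43 = 103 > 80
    N9: 40+43 = 83 ≤ 110
Round 2 — N7 snaps.
  N7 sheds 103 kN: no online neighbours, lost.
No further breaks.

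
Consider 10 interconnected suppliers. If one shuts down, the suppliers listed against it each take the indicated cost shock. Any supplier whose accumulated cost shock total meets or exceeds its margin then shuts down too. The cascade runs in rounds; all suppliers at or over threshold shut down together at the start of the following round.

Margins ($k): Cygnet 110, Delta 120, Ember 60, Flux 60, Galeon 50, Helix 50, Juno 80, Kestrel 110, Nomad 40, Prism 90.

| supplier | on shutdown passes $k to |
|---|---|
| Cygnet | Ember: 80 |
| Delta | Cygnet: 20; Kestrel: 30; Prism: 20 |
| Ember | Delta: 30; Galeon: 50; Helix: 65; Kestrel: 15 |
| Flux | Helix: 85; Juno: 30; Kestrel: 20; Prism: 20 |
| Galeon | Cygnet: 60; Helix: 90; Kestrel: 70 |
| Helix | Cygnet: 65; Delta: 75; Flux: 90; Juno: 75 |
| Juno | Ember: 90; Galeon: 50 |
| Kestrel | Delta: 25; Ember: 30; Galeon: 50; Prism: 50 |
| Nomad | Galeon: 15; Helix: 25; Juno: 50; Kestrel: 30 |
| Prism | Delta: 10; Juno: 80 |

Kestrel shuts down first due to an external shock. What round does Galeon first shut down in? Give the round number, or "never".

Round 1 — Kestrel shuts down (initial).
  Delta: +25 → 25 < 120
  Ember: +30 → 30 < 60
  Galeon: +50 → 50 ≥ 50
  Prism: +50 → 50 < 90
Round 2 — Galeon shuts down.
  Cygnet: +60 → 60 < 110
  Helix: +90 → 90 ≥ 50
Round 3 — Helix shuts down.
  Cygnet: +65 → 125 ≥ 110
  Delta: +75 → 100 < 120
  Flux: +90 → 90 ≥ 60
  Juno: +75 → 75 < 80
Round 4 — Cygnet, Flux shut down.
  Ember: +80 → 110 ≥ 60
  Juno: +30 → 105 ≥ 80
  Prism: +20 → 70 < 90
Round 5 — Ember, Juno shut down.
  Delta: +30 → 130 ≥ 120
Round 6 — Delta shuts down.
  Prism: +20 → 90 ≥ 90
Round 7 — Prism shuts down.
No further shutdowns.

2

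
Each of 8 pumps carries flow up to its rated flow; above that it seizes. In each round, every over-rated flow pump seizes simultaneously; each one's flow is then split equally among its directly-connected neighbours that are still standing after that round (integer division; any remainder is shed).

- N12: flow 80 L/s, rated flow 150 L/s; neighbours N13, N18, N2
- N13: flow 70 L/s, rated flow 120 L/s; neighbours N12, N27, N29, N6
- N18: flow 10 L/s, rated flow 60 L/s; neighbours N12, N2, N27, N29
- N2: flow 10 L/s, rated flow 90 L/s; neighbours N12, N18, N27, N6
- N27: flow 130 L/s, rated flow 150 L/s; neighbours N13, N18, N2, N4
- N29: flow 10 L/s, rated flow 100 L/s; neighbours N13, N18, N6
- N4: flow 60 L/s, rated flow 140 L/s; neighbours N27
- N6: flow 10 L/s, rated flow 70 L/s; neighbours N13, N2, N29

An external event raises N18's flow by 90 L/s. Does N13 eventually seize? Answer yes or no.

Round 1 — N18 at 100 > 60. N18 seizes.
  N18 sheds 100 L/s to N12, N2, N27, N29: 25 each.
    N12: 80+25 = 105 ≤ 150
    N2: 10+25 = 35 ≤ 90
    N27: 130+25 = 155 > 150
    N29: 10+25 = 35 ≤ 100
Round 2 — N27 seizes.
  N27 sheds 155 L/s to N13, N2, N4: 51 each (2 lost).
    N13: 70+51 = 121 > 120
    N2: 35+51 = 86 ≤ 90
    N4: 60+51 = 111 ≤ 140
Round 3 — N13 seizes.
  N13 sheds 121 L/s to N12, N29, N6: 40 each (1 lost).
    N12: 105+40 = 145 ≤ 150
    N29: 35+40 = 75 ≤ 100
    N6: 10+40 = 50 ≤ 70
No further seizures.

yes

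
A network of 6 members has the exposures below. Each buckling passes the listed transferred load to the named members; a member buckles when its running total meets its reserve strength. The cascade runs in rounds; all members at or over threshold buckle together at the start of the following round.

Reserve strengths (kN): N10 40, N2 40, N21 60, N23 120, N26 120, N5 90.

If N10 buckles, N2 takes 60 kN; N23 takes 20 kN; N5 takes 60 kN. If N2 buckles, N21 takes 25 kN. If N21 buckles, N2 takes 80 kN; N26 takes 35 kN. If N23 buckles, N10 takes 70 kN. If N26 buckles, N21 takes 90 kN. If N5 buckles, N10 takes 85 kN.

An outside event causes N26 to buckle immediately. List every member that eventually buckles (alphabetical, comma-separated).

N2, N21, N26

Round 1 — N26 buckles (initial).
  N21: +90 → 90 ≥ 60
Round 2 — N21 buckles.
  N2: +80 → 80 ≥ 40
Round 3 — N2 buckles.
No further bucklings.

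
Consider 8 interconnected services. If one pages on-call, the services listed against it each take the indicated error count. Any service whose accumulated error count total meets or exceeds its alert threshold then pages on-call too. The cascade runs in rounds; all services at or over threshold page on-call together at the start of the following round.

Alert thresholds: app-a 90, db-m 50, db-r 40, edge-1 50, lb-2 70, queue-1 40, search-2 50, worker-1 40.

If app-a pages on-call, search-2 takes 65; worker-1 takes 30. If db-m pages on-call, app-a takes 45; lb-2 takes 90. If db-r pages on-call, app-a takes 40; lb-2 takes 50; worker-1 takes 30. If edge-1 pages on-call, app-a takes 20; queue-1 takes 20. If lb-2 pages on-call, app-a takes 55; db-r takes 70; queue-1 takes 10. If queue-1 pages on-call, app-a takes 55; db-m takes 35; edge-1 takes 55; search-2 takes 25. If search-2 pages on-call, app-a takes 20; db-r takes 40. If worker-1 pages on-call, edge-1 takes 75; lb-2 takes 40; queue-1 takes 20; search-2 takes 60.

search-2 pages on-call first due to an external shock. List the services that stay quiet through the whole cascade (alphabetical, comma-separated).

app-a, db-m, edge-1, lb-2, queue-1, worker-1

Round 1 — search-2 pages on-call (initial).
  app-a: +20 → 20 < 90
  db-r: +40 → 40 ≥ 40
Round 2 — db-r pages on-call.
  app-a: +40 → 60 < 90
  lb-2: +50 → 50 < 70
  worker-1: +30 → 30 < 40
No further pages.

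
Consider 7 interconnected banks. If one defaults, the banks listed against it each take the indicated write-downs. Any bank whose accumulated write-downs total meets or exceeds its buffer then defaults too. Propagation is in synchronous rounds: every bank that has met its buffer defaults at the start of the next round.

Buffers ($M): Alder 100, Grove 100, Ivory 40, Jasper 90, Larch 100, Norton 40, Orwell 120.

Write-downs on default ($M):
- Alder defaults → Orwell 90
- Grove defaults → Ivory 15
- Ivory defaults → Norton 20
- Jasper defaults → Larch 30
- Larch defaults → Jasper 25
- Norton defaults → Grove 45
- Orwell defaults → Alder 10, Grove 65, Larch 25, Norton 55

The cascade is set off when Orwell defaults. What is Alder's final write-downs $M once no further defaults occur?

10

Round 1 — Orwell defaults (initial).
  Alder: +10 → 10 < 100
  Grove: +65 → 65 < 100
  Larch: +25 → 25 < 100
  Norton: +55 → 55 ≥ 40
Round 2 — Norton defaults.
  Grove: +45 → 110 ≥ 100
Round 3 — Grove defaults.
  Ivory: +15 → 15 < 40
No further defaults.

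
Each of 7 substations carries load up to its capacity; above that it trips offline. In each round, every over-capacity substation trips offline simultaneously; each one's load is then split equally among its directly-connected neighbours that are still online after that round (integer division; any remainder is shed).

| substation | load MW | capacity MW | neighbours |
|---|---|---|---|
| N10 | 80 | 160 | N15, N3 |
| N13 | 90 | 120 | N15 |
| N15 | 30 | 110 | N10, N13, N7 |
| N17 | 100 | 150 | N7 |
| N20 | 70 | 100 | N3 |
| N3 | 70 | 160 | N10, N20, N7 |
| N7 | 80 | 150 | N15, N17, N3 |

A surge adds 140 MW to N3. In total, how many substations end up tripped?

Round 1 — N3 at 210 > 160. N3 trips offline.
  N3 sheds 210 MW to N10, N20, N7: 70 each.
    N10: 80+70 = 150 ≤ 160
    N20: 70+70 = 140 > 100
    N7: 80+70 = 150 ≤ 150
Round 2 — N20 trips offline.
  N20 sheds 140 MW: no online neighbours, lost.
No further trips.

2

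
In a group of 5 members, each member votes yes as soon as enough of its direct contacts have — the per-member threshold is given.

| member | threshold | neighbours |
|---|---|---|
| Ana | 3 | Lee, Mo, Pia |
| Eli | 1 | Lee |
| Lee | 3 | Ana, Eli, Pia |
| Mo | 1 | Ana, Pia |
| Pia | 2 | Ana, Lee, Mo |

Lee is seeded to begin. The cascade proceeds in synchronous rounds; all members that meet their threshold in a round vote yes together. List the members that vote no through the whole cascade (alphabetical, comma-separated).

Ana, Mo, Pia

Round 1 — Lee votes yes (initial).
Round 2 — checking thresholds:
  Ana: 1 of 3 neighbours < 3, not yet.
  Eli: 1 of 1 neighbours ≥ 1, votes yes.
  Pia: 1 of 3 neighbours < 2, not yet.
Round 3 — no new yes votes; cascade stops.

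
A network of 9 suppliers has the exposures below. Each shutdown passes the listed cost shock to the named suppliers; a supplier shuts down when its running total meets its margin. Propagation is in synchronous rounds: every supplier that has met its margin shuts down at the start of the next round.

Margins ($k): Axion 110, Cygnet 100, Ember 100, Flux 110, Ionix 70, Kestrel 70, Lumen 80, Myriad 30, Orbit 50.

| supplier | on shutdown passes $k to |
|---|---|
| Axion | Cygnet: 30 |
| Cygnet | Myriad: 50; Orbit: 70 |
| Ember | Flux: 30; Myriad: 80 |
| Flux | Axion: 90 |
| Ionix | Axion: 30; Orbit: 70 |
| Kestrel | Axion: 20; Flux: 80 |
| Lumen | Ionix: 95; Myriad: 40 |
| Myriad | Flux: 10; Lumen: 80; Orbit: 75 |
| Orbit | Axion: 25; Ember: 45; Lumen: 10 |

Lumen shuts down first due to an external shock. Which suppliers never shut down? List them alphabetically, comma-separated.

Round 1 — Lumen shuts down (initial).
  Ionix: +95 → 95 ≥ 70
  Myriad: +40 → 40 ≥ 30
Round 2 — Ionix, Myriad shut down.
  Axion: +30 → 30 < 110
  Flux: +10 → 10 < 110
  Orbit: +70+75 → 145 ≥ 50
Round 3 — Orbit shuts down.
  Axion: +25 → 55 < 110
  Ember: +45 → 45 < 100
No further shutdowns.

Axion, Cygnet, Ember, Flux, Kestrel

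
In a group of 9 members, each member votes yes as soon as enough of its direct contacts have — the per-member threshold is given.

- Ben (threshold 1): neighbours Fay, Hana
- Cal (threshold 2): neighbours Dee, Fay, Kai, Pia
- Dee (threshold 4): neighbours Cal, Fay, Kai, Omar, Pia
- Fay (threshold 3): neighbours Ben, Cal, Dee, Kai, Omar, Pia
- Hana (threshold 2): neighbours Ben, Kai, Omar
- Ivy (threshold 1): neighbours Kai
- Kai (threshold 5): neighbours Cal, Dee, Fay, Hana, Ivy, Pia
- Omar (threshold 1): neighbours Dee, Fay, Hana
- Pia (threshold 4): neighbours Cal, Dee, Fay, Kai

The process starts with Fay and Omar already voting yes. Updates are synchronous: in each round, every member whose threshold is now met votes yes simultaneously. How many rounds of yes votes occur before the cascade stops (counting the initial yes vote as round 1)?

3

Round 1 — Fay, Omar vote yes (initial).
Round 2 — checking thresholds:
  Ben: 1 of 2 neighbours ≥ 1, votes yes.
  Cal: 1 of 4 neighbours < 2, below threshold.
  Dee: 2 of 5 neighbours < 4, below threshold.
  Hana: 1 of 3 neighbours < 2, below threshold.
  Kai: 1 of 6 neighbours < 5, below threshold.
  Pia: 1 of 4 neighbours < 4, below threshold.
Round 3 — checking thresholds:
  Cal: 1 of 4 neighbours < 2, below threshold.
  Dee: 2 of 5 neighbours < 4, below threshold.
  Hana: 2 of 3 neighbours ≥ 2, votes yes.
  Kai: 1 of 6 neighbours < 5, below threshold.
  Pia: 1 of 4 neighbours < 4, below threshold.
Round 4 — no new yes votes; cascade stops.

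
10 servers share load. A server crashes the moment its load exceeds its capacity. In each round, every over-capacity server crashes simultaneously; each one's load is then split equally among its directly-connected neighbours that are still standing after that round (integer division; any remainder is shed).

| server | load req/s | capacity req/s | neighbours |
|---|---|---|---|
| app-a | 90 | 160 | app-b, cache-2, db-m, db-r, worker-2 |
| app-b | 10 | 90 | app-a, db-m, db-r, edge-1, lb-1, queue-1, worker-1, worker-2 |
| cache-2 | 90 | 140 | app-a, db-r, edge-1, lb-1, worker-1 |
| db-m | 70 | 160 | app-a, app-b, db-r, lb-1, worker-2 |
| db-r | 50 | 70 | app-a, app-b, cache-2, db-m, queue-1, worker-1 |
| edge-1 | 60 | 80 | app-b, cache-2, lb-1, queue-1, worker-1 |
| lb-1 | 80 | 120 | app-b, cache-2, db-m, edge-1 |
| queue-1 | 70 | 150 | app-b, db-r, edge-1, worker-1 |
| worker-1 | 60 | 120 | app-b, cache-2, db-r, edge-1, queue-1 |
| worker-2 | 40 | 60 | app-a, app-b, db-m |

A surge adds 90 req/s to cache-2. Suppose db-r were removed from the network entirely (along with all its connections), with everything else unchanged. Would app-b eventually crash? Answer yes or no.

yes

With db-r removed:
Round 1 — cache-2 at 180 > 140. cache-2 crashes.
  cache-2 sheds 180 req/s to app-a, edge-1, lb-1, worker-1: 45 each.
    app-a: 90+45 = 135 ≤ 160
    edge-1: 60+45 = 105 > 80
    lb-1: 80+45 = 125 > 120
    worker-1: 60+45 = 105 ≤ 120
Round 2 — edge-1, lb-1 crash.
  edge-1 sheds 105 req/s to app-b, queue-1, worker-1: 35 each.
    app-b: 10+35 = 45 ≤ 90
    queue-1: 70+35 = 105 ≤ 150
    worker-1: 105+35 = 140 > 120
  lb-1 sheds 125 req/s to app-b, db-m: 62 each (1 lost).
    app-b: 45+62 = 107 > 90
    db-m: 70+62 = 132 ≤ 160
Round 3 — app-b, worker-1 crash.
  app-b sheds 107 req/s to app-a, db-m, queue-1, worker-2: 26 each (3 lost).
    app-a: 135+26 = 161 > 160
    db-m: 132+26 = 158 ≤ 160
    queue-1: 105+26 = 131 ≤ 150
    worker-2: 40+26 = 66 > 60
  worker-1 sheds 140 req/s to queue-1: 140 each.
    queue-1: 131+140 = 271 > 150
Round 4 — app-a, queue-1, worker-2 crash.
  app-a sheds 161 req/s to db-m: 161 each.
    db-m: 158+161 = 319 > 160
  queue-1 sheds 271 req/s: no online neighbours, lost.
  worker-2 sheds 66 req/s to db-m: 66 each.
    db-m: 319+66 = 385 > 160
Round 5 — db-m crashes.
  db-m sheds 385 req/s: no online neighbours, lost.
No further crashes.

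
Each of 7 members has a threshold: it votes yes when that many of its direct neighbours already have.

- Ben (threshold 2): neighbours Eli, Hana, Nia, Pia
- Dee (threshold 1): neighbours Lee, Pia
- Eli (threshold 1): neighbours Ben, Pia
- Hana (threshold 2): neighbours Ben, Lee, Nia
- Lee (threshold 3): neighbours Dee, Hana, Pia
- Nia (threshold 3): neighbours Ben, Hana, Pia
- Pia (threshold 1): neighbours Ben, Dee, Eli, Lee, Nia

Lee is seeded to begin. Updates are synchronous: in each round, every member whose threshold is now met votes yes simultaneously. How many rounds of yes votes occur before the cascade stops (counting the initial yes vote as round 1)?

6

Round 1 — Lee votes yes (initial).
Round 2 — checking thresholds:
  Dee: 1 of 2 neighbours ≥ 1, votes yes.
  Hana: 1 of 3 neighbours < 2, not yet.
  Pia: 1 of 5 neighbours ≥ 1, votes yes.
Round 3 — checking thresholds:
  Ben: 1 of 4 neighbours < 2, not yet.
  Eli: 1 of 2 neighbours ≥ 1, votes yes.
  Hana: 1 of 3 neighbours < 2, not yet.
  Nia: 1 of 3 neighbours < 3, not yet.
Round 4 — checking thresholds:
  Ben: 2 of 4 neighbours ≥ 2, votes yes.
  Hana: 1 of 3 neighbours < 2, not yet.
  Nia: 1 of 3 neighbours < 3, not yet.
Round 5 — checking thresholds:
  Hana: 2 of 3 neighbours ≥ 2, votes yes.
  Nia: 2 of 3 neighbours < 3, not yet.
Round 6 — checking thresholds:
  Nia: 3 of 3 neighbours ≥ 3, votes yes.
Round 7 — no new yes votes; cascade stops.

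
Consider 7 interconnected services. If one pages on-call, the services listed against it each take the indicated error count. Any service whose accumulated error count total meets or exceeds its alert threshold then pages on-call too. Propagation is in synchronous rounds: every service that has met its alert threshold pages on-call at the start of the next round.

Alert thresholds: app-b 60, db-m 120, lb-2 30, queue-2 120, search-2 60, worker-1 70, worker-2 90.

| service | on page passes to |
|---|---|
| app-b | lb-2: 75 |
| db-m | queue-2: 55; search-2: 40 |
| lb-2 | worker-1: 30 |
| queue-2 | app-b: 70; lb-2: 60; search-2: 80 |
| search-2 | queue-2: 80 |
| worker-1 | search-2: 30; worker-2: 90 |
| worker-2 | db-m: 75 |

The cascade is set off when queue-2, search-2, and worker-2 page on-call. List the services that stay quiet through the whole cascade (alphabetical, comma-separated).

db-m, worker-1

Round 1 — queue-2, search-2, worker-2 page on-call (initial).
  app-b: +70 → 70 ≥ 60
  db-m: +75 → 75 < 120
  lb-2: +60 → 60 ≥ 30
Round 2 — app-b, lb-2 page on-call.
  worker-1: +30 → 30 < 70
No further pages.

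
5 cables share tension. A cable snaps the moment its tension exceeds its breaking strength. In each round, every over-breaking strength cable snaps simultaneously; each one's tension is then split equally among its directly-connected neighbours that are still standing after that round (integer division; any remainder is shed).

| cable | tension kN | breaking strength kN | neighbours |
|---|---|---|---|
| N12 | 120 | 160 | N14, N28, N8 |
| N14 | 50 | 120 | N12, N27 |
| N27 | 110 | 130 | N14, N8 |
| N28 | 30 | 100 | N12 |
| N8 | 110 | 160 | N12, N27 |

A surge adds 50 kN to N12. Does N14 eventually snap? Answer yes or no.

yes

Round 1 — N12 at 170 > 160. N12 snaps.
  N12 sheds 170 kN to N14, N28, N8: 56 each (2 lost).
    N14: 50+56 = 106 ≤ 120
    N28: 30+56 = 86 ≤ 100
    N8: 110+56 = 166 > 160
Round 2 — N8 snaps.
  N8 sheds 166 kN to N27: 166 each.
    N27: 110+166 = 276 > 130
Round 3 — N27 snaps.
  N27 sheds 276 kN to N14: 276 each.
    N14: 106+276 = 382 > 120
Round 4 — N14 snaps.
  N14 sheds 382 kN: no online neighbours, lost.
No further breaks.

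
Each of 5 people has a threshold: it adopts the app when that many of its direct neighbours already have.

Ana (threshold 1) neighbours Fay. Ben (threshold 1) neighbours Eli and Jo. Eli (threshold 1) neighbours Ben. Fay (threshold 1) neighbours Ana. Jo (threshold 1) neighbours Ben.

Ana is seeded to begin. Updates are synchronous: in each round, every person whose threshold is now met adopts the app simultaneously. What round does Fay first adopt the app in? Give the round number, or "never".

Round 1 — Ana adopts the app (initial).
Round 2 — checking thresholds:
  Fay: 1 of 1 neighbours ≥ 1, adopts the app.
Round 3 — no new adoptions; cascade stops.

2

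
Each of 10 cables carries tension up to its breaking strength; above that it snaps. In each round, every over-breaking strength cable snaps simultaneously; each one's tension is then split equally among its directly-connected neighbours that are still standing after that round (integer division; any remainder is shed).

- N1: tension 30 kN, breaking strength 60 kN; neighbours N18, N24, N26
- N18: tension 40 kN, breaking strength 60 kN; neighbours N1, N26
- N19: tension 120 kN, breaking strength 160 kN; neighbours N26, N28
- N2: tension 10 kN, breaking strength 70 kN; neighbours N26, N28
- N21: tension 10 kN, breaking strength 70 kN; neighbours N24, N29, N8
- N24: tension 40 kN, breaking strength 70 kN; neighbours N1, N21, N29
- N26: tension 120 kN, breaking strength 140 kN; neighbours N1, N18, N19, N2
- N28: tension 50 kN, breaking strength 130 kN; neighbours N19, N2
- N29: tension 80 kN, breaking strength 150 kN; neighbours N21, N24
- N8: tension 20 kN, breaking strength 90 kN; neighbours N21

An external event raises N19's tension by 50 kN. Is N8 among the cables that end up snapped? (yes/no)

Round 1 — N19 at 170 > 160. N19 snaps.
  N19 sheds 170 kN to N26, N28: 85 each.
    N26: 120+85 = 205 > 140
    N28: 50+85 = 135 > 130
Round 2 — N26, N28 snap.
  N26 sheds 205 kN to N1, N18, N2: 68 each (1 lost).
    N1: 30+68 = 98 > 60
    N18: 40+68 = 108 > 60
    N2: 10+68 = 78 > 70
  N28 sheds 135 kN to N2: 135 each.
    N2: 78+135 = 213 > 70
Round 3 — N1, N18, N2 snap.
  N1 sheds 98 kN to N24: 98 each.
    N24: 40+98 = 138 > 70
  N18 sheds 108 kN: no online neighbours, lost.
  N2 sheds 213 kN: no online neighbours, lost.
Round 4 — N24 snaps.
  N24 sheds 138 kN to N21, N29: 69 each.
    N21: 10+69 = 79 > 70
    N29: 80+69 = 149 ≤ 150
Round 5 — N21 snaps.
  N21 sheds 79 kN to N29, N8: 39 each (1 lost).
    N29: 149+39 = 188 > 150
    N8: 20+39 = 59 ≤ 90
Round 6 — N29 snaps.
  N29 sheds 188 kN: no online neighbours, lost.
No further breaks.

no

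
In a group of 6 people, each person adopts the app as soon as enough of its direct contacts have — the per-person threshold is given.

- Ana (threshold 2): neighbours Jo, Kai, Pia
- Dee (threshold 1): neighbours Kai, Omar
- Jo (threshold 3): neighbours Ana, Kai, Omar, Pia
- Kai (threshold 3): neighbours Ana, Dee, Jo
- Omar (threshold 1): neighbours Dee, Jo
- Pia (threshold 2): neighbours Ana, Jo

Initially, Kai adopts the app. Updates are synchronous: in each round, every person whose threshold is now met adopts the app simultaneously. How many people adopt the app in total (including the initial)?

3

Round 1 — Kai adopts the app (initial).
Round 2 — checking thresholds:
  Ana: 1 of 3 neighbours < 2, not yet.
  Dee: 1 of 2 neighbours ≥ 1, adopts the app.
  Jo: 1 of 4 neighbours < 3, not yet.
Round 3 — checking thresholds:
  Ana: 1 of 3 neighbours < 2, not yet.
  Jo: 1 of 4 neighbours < 3, not yet.
  Omar: 1 of 2 neighbours ≥ 1, adopts the app.
Round 4 — no new adoptions; cascade stops.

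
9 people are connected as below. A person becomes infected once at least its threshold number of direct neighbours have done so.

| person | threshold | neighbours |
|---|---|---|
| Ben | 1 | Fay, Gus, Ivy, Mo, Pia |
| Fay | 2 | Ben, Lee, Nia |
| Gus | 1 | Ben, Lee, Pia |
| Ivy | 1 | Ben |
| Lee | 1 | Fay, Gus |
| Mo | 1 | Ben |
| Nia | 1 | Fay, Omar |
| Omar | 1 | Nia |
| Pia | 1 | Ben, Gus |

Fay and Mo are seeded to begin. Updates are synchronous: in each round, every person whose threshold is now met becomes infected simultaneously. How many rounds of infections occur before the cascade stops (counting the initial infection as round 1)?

Round 1 — Fay, Mo become infected (initial).
Round 2 — checking thresholds:
  Ben: 2 of 5 neighbours ≥ 1, becomes infected.
  Lee: 1 of 2 neighbours ≥ 1, becomes infected.
  Nia: 1 of 2 neighbours ≥ 1, becomes infected.
Round 3 — checking thresholds:
  Gus: 2 of 3 neighbours ≥ 1, becomes infected.
  Ivy: 1 of 1 neighbours ≥ 1, becomes infected.
  Omar: 1 of 1 neighbours ≥ 1, becomes infected.
  Pia: 1 of 2 neighbours ≥ 1, becomes infected.
Round 4 — no new infections; cascade stops.

3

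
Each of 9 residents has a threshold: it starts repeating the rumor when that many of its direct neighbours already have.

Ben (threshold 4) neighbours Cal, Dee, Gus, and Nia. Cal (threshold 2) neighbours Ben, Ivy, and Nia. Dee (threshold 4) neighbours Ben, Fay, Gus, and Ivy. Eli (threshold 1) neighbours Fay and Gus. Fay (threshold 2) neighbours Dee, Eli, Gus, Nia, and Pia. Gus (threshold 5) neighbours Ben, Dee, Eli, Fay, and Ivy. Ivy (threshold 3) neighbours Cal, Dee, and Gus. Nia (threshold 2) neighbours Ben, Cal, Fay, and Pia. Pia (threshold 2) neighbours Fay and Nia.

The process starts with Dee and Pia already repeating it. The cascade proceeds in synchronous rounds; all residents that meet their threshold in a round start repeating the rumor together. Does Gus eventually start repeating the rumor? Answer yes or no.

Round 1 — Dee, Pia start repeating the rumor (initial).
Round 2 — checking thresholds:
  Ben: 1 of 4 neighbours < 4, holds.
  Fay: 2 of 5 neighbours ≥ 2, starts repeating the rumor.
  Gus: 1 of 5 neighbours < 5, holds.
  Ivy: 1 of 3 neighbours < 3, holds.
  Nia: 1 of 4 neighbours < 2, holds.
Round 3 — checking thresholds:
  Ben: 1 of 4 neighbours < 4, holds.
  Eli: 1 of 2 neighbours ≥ 1, starts repeating the rumor.
  Gus: 2 of 5 neighbours < 5, holds.
  Ivy: 1 of 3 neighbours < 3, holds.
  Nia: 2 of 4 neighbours ≥ 2, starts repeating the rumor.
Round 4 — no new spreads; cascade stops.

no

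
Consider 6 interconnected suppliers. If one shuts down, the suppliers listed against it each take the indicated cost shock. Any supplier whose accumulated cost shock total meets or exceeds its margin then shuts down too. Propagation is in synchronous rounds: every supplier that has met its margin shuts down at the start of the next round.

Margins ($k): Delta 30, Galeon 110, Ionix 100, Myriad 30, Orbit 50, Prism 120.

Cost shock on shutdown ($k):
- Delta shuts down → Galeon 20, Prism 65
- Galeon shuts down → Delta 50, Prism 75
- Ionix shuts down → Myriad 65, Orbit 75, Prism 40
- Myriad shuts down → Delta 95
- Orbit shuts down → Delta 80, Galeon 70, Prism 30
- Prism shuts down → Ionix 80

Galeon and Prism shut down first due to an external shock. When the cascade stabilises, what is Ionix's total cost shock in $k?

80

Round 1 — Galeon, Prism shut down (initial).
  Delta: +50 → 50 ≥ 30
  Ionix: +80 → 80 < 100
Round 2 — Delta shuts down.
No further shutdowns.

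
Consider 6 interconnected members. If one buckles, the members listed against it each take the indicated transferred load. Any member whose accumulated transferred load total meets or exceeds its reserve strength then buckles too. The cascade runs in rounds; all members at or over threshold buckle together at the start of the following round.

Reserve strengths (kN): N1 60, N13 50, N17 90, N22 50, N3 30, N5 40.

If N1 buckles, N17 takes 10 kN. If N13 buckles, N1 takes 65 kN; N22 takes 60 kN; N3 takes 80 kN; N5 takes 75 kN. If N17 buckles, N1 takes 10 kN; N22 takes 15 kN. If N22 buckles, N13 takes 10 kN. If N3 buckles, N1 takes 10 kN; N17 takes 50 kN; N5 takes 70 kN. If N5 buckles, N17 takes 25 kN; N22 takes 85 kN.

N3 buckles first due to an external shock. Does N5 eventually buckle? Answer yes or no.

Round 1 — N3 buckles (initial).
  N1: +10 → 10 < 60
  N17: +50 → 50 < 90
  N5: +70 → 70 ≥ 40
Round 2 — N5 buckles.
  N17: +25 → 75 < 90
  N22: +85 → 85 ≥ 50
Round 3 — N22 buckles.
  N13: +10 → 10 < 50
No further bucklings.

yes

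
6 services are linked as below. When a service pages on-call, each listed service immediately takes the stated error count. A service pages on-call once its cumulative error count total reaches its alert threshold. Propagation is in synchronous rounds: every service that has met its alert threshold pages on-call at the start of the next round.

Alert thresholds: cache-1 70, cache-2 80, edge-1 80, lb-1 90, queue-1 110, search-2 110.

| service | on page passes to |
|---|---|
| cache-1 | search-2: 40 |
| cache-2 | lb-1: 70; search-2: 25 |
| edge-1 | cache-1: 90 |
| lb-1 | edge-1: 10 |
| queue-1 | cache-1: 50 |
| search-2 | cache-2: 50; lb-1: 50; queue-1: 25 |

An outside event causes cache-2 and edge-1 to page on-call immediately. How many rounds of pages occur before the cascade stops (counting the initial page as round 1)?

Round 1 — cache-2, edge-1 page on-call (initial).
  cache-1: +90 → 90 ≥ 70
  lb-1: +70 → 70 < 90
  search-2: +25 → 25 < 110
Round 2 — cache-1 pages on-call.
  search-2: +40 → 65 < 110
No further pages.

2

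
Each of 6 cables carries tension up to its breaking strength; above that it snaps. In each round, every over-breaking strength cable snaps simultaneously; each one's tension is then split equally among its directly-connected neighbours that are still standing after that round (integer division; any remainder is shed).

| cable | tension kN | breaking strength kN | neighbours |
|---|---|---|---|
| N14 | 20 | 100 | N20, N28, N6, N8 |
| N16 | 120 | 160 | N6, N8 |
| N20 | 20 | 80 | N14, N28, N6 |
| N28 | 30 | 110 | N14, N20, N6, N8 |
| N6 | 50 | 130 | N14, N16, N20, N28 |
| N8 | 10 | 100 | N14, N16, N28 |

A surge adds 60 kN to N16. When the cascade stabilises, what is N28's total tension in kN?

Round 1 — N16 at 180 > 160. N16 snaps.
  N16 sheds 180 kN to N6, N8: 90 each.
    N6: 50+90 = 140 > 130
    N8: 10+90 = 100 ≤ 100
Round 2 — N6 snaps.
  N6 sheds 140 kN to N14, N20, N28: 46 each (2 lost).
    N14: 20+46 = 66 ≤ 100
    N20: 20+46 = 66 ≤ 80
    N28: 30+46 = 76 ≤ 110
No further breaks.

76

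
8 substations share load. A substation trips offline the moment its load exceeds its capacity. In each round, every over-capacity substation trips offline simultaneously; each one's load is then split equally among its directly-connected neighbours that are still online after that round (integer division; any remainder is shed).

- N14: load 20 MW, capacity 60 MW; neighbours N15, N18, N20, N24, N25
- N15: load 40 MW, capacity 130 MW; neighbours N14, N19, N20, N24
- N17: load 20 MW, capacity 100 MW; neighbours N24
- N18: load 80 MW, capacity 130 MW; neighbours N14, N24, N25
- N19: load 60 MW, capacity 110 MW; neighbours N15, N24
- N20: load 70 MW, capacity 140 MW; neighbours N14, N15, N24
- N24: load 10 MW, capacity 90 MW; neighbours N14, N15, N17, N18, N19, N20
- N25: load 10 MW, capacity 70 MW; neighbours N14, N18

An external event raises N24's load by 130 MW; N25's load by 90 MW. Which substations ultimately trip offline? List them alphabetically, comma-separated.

Round 1 — N24 at 140 > 90; N25 at 100 > 70. N24, N25 trip offline.
  N24 sheds 140 MW to N14, N15, N17, N18, N19, N20: 23 each (2 lost).
    N14: 20+23 = 43 ≤ 60
    N15: 40+23 = 63 ≤ 130
    N17: 20+23 = 43 ≤ 100
    N18: 80+23 = 103 ≤ 130
    N19: 60+23 = 83 ≤ 110
    N20: 70+23 = 93 ≤ 140
  N25 sheds 100 MW to N14, N18: 50 each.
    N14: 43+50 = 93 > 60
    N18: 103+50 = 153 > 130
Round 2 — N14, N18 trip offline.
  N14 sheds 93 MW to N15, N20: 46 each (1 lost).
    N15: 63+46 = 109 ≤ 130
    N20: 93+46 = 139 ≤ 140
  N18 sheds 153 MW: no online neighbours, lost.
No further trips.

N14, N18, N24, N25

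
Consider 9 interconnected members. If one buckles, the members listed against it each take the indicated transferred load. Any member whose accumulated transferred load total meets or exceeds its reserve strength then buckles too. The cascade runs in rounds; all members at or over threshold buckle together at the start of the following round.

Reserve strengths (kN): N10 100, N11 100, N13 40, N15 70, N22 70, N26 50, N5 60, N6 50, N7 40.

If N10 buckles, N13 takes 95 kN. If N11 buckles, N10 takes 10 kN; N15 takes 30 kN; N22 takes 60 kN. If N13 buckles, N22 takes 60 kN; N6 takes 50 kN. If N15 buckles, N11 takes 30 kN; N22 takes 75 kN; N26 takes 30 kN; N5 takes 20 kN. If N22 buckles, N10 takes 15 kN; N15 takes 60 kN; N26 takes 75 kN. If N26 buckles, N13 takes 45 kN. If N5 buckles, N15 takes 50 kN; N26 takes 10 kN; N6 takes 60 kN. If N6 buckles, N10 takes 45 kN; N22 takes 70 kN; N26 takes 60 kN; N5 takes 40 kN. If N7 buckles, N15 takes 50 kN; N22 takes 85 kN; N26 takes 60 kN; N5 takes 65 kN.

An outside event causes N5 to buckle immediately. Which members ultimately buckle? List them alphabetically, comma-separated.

Round 1 — N5 buckles (initial).
  N15: +50 → 50 < 70
  N26: +10 → 10 < 50
  N6: +60 → 60 ≥ 50
Round 2 — N6 buckles.
  N10: +45 → 45 < 100
  N22: +70 → 70 ≥ 70
  N26: +60 → 70 ≥ 50
Round 3 — N22, N26 buckle.
  N10: +15 → 60 < 100
  N13: +45 → 45 ≥ 40
  N15: +60 → 110 ≥ 70
Round 4 — N13, N15 buckle.
  N11: +30 → 30 < 100
No further bucklings.

N13, N15, N22, N26, N5, N6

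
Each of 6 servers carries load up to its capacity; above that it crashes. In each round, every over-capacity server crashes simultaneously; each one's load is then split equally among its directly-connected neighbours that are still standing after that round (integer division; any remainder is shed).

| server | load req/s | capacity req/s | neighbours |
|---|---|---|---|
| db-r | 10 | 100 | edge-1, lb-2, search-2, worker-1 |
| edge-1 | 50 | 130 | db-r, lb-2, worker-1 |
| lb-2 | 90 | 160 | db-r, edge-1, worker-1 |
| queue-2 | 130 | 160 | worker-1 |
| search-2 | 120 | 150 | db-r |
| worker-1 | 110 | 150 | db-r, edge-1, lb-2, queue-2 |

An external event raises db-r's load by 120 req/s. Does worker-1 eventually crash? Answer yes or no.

no

Round 1 — db-r at 130 > 100. db-r crashes.
  db-r sheds 130 req/s to edge-1, lb-2, search-2, worker-1: 32 each (2 lost).
    edge-1: 50+32 = 82 ≤ 130
    lb-2: 90+32 = 122 ≤ 160
    search-2: 120+32 = 152 > 150
    worker-1: 110+32 = 142 ≤ 150
Round 2 — search-2 crashes.
  search-2 sheds 152 req/s: no online neighbours, lost.
No further crashes.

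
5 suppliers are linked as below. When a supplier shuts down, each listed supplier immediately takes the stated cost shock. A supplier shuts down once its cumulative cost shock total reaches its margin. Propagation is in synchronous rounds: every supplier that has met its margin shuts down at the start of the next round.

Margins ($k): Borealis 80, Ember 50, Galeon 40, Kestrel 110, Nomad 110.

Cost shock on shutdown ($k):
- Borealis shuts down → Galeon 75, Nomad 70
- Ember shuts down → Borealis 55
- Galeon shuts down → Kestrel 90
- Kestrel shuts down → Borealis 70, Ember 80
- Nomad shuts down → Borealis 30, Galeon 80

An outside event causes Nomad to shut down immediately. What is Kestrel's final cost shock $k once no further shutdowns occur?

90

Round 1 — Nomad shuts down (initial).
  Borealis: +30 → 30 < 80
  Galeon: +80 → 80 ≥ 40
Round 2 — Galeon shuts down.
  Kestrel: +90 → 90 < 110
No further shutdowns.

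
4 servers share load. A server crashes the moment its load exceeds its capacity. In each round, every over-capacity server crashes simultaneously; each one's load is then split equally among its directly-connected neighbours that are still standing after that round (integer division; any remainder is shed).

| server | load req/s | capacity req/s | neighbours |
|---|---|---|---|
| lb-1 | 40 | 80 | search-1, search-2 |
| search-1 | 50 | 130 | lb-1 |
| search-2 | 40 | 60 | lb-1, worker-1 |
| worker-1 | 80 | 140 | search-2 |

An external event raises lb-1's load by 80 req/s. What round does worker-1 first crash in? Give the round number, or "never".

Round 1 — lb-1 at 120 > 80. lb-1 crashes.
  lb-1 sheds 120 req/s to search-1, search-2: 60 each.
    search-1: 50+60 = 110 ≤ 130
    search-2: 40+60 = 100 > 60
Round 2 — search-2 crashes.
  search-2 sheds 100 req/s to worker-1: 100 each.
    worker-1: 80+100 = 180 > 140
Round 3 — worker-1 crashes.
  worker-1 sheds 180 req/s: no online neighbours, lost.
No further crashes.

3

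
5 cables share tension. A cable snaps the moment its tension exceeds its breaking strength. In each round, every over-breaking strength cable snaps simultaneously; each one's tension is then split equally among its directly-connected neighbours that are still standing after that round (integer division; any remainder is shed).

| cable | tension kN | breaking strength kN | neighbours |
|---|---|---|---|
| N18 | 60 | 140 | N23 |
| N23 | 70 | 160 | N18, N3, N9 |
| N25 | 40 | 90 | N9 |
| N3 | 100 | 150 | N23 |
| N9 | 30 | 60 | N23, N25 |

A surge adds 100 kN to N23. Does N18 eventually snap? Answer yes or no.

Round 1 — N23 at 170 > 160. N23 snaps.
  N23 sheds 170 kN to N18, N3, N9: 56 each (2 lost).
    N18: 60+56 = 116 ≤ 140
    N3: 100+56 = 156 > 150
    N9: 30+56 = 86 > 60
Round 2 — N3, N9 snap.
  N3 sheds 156 kN: no online neighbours, lost.
  N9 sheds 86 kN to N25: 86 each.
    N25: 40+86 = 126 > 90
Round 3 — N25 snaps.
  N25 sheds 126 kN: no online neighbours, lost.
No further breaks.

no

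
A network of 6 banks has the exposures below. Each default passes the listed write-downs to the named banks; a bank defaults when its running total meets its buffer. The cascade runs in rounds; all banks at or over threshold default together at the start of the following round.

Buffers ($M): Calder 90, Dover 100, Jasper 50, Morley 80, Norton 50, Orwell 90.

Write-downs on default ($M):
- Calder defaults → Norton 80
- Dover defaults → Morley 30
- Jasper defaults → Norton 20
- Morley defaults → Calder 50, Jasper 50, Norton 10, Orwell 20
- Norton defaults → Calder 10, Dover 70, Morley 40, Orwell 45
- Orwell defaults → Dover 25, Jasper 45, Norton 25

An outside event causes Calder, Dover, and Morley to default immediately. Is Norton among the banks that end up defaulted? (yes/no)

Round 1 — Calder, Dover, Morley default (initial).
  Jasper: +50 → 50 ≥ 50
  Norton: +80+10 → 90 ≥ 50
  Orwell: +20 → 20 < 90
Round 2 — Jasper, Norton default.
  Orwell: +45 → 65 < 90
No further defaults.

yes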